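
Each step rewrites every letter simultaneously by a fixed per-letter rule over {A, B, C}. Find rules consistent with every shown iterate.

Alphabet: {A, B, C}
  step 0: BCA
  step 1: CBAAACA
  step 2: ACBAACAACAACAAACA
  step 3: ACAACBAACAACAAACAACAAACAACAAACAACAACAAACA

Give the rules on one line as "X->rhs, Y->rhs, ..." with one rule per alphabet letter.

A->ACA, B->CBA, C->A

  step 2 ⇒ step 3: ACBAACAACAACAAACA ⇒ ACA·A·CBA·ACA·ACA·A·ACA·ACA·A·ACA·ACA·A·ACA·ACA·ACA·A·ACA
    A ↦ ACA
    B ↦ CBA
    C ↦ A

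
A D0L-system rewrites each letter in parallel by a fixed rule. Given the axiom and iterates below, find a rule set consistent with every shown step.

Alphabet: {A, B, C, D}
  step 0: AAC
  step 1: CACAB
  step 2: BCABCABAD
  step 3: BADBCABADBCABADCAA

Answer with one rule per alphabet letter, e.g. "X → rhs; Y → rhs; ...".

  step 2 ⇒ step 3: BCABCABAD ⇒ BAD·B·CA·BAD·B·CA·BAD·CA·A
    A ↦ CA
    B ↦ BAD
    C ↦ B
    D ↦ A

A->CA, B->BAD, C->B, D->A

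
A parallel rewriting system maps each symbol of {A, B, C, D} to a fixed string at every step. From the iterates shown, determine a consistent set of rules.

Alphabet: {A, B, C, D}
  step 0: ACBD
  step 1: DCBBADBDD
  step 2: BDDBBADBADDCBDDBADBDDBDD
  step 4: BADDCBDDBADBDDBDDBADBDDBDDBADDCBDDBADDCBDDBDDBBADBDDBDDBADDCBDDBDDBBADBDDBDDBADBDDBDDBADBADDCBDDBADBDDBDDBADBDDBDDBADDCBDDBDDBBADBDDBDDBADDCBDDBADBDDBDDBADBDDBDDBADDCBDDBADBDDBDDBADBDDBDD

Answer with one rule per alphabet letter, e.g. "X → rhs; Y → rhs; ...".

  step 1 ⇒ step 2: DCBBADBDD ⇒ BDD·B·BAD·BAD·DC·BDD·BAD·BDD·BDD
    A ↦ DC
    B ↦ BAD
    C ↦ B
    D ↦ BDD

A->DC, B->BAD, C->B, D->BDD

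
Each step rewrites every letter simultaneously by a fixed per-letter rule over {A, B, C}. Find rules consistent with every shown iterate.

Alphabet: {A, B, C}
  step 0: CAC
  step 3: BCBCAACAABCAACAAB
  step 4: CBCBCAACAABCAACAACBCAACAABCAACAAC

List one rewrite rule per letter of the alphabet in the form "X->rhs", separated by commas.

A->CAA, B->C, C->B

  step 3 ⇒ step 4: BCBCAACAABCAACAAB ⇒ C·B·C·B·CAA·CAA·B·CAA·CAA·C·B·CAA·CAA·B·CAA·CAA·C
    A ↦ CAA
    B ↦ C
    C ↦ B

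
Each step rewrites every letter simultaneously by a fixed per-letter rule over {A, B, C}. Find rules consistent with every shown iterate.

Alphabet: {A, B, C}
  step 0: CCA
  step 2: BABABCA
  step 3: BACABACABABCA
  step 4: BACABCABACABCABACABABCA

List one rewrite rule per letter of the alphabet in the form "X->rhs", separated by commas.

A->CA, B->BA, C->B

  step 3 ⇒ step 4: BACABACABABCA ⇒ BA·CA·B·CA·BA·CA·B·CA·BA·CA·BA·B·CA
    A ↦ CA
    B ↦ BA
    C ↦ B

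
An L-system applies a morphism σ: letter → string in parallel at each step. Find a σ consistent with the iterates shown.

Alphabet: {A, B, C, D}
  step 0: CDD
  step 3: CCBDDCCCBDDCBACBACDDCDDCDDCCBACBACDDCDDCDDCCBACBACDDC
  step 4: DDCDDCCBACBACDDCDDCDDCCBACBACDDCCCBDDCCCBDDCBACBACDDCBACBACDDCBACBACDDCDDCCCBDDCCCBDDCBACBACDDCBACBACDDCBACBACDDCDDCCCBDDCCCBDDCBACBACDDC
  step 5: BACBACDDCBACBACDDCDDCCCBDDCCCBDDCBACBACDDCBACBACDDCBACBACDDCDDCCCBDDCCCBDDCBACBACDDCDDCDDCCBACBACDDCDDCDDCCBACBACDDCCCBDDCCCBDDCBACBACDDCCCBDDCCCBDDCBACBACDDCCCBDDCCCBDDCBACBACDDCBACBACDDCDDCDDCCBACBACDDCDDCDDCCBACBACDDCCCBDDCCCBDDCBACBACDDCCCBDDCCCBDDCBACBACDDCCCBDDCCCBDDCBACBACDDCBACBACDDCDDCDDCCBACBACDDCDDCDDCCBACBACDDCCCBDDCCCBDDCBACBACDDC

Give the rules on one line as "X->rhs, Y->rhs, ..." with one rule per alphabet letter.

  step 4 ⇒ step 5: DDCDDCCBACBACDDCDDCDDCCBACBACDDCCCBDDCCCBDDCBACBACDDCBACBACDDCBACBACDDCDDCCCBDDCCCBDDCBACBACDDCBACBACDDCBACBACDDCDDCCCBDDCCCBDDCBACBACDDC ⇒ BAC·BAC·DDC·BAC·BAC·DDC·DDC·C·CB·DDC·C·CB·DDC·BAC·BAC·DDC·BAC·BAC·DDC·BAC·BAC·DDC·DDC·C·CB·DDC·C·CB·DDC·BAC·BAC·DDC·DDC·DDC·C·BAC·BAC·DDC·DDC·DDC·C·BAC·BAC·DDC·C·CB·DDC·C·CB·DDC·BAC·BAC·DDC·C·CB·DDC·C·CB·DDC·BAC·BAC·DDC·C·CB·DDC·C·CB·DDC·BAC·BAC·DDC·BAC·BAC·DDC·DDC·DDC·C·BAC·BAC·DDC·DDC·DDC·C·BAC·BAC·DDC·C·CB·DDC·C·CB·DDC·BAC·BAC·DDC·C·CB·DDC·C·CB·DDC·BAC·BAC·DDC·C·CB·DDC·C·CB·DDC·BAC·BAC·DDC·BAC·BAC·DDC·DDC·DDC·C·BAC·BAC·DDC·DDC·DDC·C·BAC·BAC·DDC·C·CB·DDC·C·CB·DDC·BAC·BAC·DDC
    A ↦ CB
    B ↦ C
    C ↦ DDC
    D ↦ BAC

A->CB, B->C, C->DDC, D->BAC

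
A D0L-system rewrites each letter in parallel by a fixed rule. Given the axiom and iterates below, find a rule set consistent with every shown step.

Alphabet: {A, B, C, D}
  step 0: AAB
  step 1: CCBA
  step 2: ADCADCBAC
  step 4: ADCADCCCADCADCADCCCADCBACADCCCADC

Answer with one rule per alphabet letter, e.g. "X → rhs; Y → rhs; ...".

A->C, B->BA, C->ADC, D->C

  step 1 ⇒ step 2: CCBA ⇒ ADC·ADC·BA·C
    A ↦ C
    B ↦ BA
    C ↦ ADC
    D ↦ C  (constrained at step 2)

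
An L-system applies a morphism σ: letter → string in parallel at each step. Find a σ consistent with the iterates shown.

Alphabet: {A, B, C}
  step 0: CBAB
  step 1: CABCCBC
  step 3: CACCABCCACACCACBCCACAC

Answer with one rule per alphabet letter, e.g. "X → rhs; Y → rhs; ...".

A->C, B->BC, C->CA

  step 0 ⇒ step 1: CBAB ⇒ CA·BC·C·BC
    A ↦ C
    B ↦ BC
    C ↦ CA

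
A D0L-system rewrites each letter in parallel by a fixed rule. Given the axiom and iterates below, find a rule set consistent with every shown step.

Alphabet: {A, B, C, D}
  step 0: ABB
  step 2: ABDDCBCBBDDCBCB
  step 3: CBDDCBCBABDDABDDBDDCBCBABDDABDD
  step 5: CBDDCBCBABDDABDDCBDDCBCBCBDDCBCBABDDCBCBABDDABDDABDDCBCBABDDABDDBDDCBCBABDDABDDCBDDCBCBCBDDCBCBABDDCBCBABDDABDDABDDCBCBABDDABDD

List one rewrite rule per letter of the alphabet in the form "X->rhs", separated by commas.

A->C, B->BDD, C->A, D->CB

  step 2 ⇒ step 3: ABDDCBCBBDDCBCB ⇒ C·BDD·CB·CB·A·BDD·A·BDD·BDD·CB·CB·A·BDD·A·BDD
    A ↦ C
    B ↦ BDD
    C ↦ A
    D ↦ CB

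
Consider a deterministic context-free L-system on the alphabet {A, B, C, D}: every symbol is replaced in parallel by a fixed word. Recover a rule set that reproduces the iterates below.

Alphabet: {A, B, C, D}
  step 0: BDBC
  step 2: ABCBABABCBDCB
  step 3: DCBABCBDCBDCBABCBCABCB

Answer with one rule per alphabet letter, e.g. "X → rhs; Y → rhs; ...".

  step 2 ⇒ step 3: ABCBABABCBDCB ⇒ D·CB·AB·CB·D·CB·D·CB·AB·CB·C·AB·CB
    A ↦ D
    B ↦ CB
    C ↦ AB
    D ↦ C

A->D, B->CB, C->AB, D->C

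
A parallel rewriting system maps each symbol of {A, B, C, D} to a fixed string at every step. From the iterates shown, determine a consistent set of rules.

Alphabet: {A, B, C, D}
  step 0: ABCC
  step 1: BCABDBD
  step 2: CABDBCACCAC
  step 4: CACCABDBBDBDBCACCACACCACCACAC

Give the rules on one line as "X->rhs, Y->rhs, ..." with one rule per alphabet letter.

A->B, B->CA, C->BD, D->C

  step 1 ⇒ step 2: BCABDBD ⇒ CA·BD·B·CA·C·CA·C
    A ↦ B
    B ↦ CA
    C ↦ BD
    D ↦ C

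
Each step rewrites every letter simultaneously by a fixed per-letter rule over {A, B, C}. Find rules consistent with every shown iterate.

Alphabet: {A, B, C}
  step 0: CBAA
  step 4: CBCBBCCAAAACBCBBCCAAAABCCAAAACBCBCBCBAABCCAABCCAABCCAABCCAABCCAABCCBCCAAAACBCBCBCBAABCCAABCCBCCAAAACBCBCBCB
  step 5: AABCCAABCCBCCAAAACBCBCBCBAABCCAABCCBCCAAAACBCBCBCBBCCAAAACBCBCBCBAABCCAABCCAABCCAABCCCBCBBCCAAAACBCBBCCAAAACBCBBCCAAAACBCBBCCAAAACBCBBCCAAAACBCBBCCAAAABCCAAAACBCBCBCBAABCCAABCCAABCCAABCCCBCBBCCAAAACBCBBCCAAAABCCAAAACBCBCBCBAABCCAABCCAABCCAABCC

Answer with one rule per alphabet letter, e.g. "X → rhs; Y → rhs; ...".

  step 4 ⇒ step 5: CBCBBCCAAAACBCBBCCAAAABCCAAAACBCBCBCBAABCCAABCCAABCCAABCCAABCCAABCCBCCAAAACBCBCBCBAABCCAABCCBCCAAAACBCBCBCB ⇒ AA·BCC·AA·BCC·BCC·AA·AA·CB·CB·CB·CB·AA·BCC·AA·BCC·BCC·AA·AA·CB·CB·CB·CB·BCC·AA·AA·CB·CB·CB·CB·AA·BCC·AA·BCC·AA·BCC·AA·BCC·CB·CB·BCC·AA·AA·CB·CB·BCC·AA·AA·CB·CB·BCC·AA·AA·CB·CB·BCC·AA·AA·CB·CB·BCC·AA·AA·CB·CB·BCC·AA·AA·BCC·AA·AA·CB·CB·CB·CB·AA·BCC·AA·BCC·AA·BCC·AA·BCC·CB·CB·BCC·AA·AA·CB·CB·BCC·AA·AA·BCC·AA·AA·CB·CB·CB·CB·AA·BCC·AA·BCC·AA·BCC·AA·BCC
    A ↦ CB
    B ↦ BCC
    C ↦ AA

A->CB, B->BCC, C->AA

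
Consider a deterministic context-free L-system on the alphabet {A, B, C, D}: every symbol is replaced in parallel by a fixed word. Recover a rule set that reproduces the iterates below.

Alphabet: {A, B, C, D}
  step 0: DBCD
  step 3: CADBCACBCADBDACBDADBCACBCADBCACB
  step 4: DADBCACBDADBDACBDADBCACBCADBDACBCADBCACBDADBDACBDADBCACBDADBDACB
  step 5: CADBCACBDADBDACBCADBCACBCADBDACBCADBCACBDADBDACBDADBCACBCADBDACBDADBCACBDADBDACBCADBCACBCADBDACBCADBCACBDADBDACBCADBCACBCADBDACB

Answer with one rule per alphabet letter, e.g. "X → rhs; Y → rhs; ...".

A->DB, B->CB, C->DA, D->CA

  step 4 ⇒ step 5: DADBCACBDADBDACBDADBCACBCADBDACBCADBCACBDADBDACBDADBCACBDADBDACB ⇒ CA·DB·CA·CB·DA·DB·DA·CB·CA·DB·CA·CB·CA·DB·DA·CB·CA·DB·CA·CB·DA·DB·DA·CB·DA·DB·CA·CB·CA·DB·DA·CB·DA·DB·CA·CB·DA·DB·DA·CB·CA·DB·CA·CB·CA·DB·DA·CB·CA·DB·CA·CB·DA·DB·DA·CB·CA·DB·CA·CB·CA·DB·DA·CB
    A ↦ DB
    B ↦ CB
    C ↦ DA
    D ↦ CA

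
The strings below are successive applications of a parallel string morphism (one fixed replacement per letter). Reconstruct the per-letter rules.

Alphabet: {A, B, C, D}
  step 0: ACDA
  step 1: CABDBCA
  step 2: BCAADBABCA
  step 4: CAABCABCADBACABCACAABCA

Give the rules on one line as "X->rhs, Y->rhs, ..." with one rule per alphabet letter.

A->CA, B->A, C->B, D->DB

  step 1 ⇒ step 2: CABDBCA ⇒ B·CA·A·DB·A·B·CA
    A ↦ CA
    B ↦ A
    C ↦ B
    D ↦ DB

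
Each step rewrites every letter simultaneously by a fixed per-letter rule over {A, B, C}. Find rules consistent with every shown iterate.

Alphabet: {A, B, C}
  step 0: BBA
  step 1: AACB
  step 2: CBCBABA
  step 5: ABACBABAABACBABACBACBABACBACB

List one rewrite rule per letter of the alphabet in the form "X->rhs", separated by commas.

A->CB, B->A, C->AB

  step 1 ⇒ step 2: AACB ⇒ CB·CB·AB·A
    A ↦ CB
    B ↦ A
    C ↦ AB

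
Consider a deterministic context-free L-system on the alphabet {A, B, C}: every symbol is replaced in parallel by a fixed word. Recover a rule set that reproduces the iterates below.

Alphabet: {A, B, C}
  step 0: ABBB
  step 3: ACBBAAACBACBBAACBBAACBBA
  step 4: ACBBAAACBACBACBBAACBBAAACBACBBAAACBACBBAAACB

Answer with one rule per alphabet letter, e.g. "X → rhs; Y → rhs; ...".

  step 3 ⇒ step 4: ACBBAAACBACBBAACBBAACBBA ⇒ ACB·B·A·A·ACB·ACB·ACB·B·A·ACB·B·A·A·ACB·ACB·B·A·A·ACB·ACB·B·A·A·ACB
    A ↦ ACB
    B ↦ A
    C ↦ B

A->ACB, B->A, C->B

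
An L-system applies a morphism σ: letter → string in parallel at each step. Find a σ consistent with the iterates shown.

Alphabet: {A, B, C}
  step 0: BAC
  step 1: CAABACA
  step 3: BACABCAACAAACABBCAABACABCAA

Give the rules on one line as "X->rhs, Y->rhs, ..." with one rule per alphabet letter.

  step 0 ⇒ step 1: BAC ⇒ CAA·B·ACA
    A ↦ B
    B ↦ CAA
    C ↦ ACA

A->B, B->CAA, C->ACA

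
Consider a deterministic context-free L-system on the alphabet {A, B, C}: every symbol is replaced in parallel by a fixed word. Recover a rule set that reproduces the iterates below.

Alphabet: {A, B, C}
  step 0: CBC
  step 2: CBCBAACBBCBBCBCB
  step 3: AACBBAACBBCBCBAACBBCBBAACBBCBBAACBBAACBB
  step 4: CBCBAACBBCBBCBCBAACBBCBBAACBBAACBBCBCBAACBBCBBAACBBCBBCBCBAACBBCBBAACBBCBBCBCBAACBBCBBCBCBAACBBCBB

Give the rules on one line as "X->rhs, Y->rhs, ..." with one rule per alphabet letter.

A->CB, B->CBB, C->AA

  step 3 ⇒ step 4: AACBBAACBBCBCBAACBBCBBAACBBCBBAACBBAACBB ⇒ CB·CB·AA·CBB·CBB·CB·CB·AA·CBB·CBB·AA·CBB·AA·CBB·CB·CB·AA·CBB·CBB·AA·CBB·CBB·CB·CB·AA·CBB·CBB·AA·CBB·CBB·CB·CB·AA·CBB·CBB·CB·CB·AA·CBB·CBB
    A ↦ CB
    B ↦ CBB
    C ↦ AA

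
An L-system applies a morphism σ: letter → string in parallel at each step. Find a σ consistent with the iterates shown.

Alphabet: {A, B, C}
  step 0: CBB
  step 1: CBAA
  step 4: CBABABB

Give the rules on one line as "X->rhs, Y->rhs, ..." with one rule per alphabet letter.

A->B, B->A, C->CB

  step 0 ⇒ step 1: CBB ⇒ CB·A·A
    B ↦ A
    C ↦ CB
    A ↦ B  (constrained at step 1)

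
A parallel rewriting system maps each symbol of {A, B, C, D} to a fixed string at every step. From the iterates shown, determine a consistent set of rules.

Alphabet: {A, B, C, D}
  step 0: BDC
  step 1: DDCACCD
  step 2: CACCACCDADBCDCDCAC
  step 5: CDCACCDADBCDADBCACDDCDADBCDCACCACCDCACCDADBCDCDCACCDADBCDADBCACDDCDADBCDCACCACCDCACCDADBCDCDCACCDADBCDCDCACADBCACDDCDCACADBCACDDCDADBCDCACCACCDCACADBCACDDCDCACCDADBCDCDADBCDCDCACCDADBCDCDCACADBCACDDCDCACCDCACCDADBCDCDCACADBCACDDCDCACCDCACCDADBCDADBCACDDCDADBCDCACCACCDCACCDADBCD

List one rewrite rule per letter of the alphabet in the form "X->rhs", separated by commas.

  step 1 ⇒ step 2: DDCACCD ⇒ CAC·CAC·CD·ADB·CD·CD·CAC
    A ↦ ADB
    C ↦ CD
    D ↦ CAC
  step 0 ⇒ step 1: BDC ⇒ DD·CAC·CD
    B ↦ DD

A->ADB, B->DD, C->CD, D->CAC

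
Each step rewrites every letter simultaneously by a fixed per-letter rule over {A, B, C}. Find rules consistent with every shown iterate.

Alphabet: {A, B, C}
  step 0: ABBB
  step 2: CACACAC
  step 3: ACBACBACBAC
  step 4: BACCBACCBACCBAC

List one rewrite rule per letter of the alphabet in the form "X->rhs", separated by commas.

  step 3 ⇒ step 4: ACBACBACBAC ⇒ B·AC·C·B·AC·C·B·AC·C·B·AC
    A ↦ B
    B ↦ C
    C ↦ AC

A->B, B->C, C->AC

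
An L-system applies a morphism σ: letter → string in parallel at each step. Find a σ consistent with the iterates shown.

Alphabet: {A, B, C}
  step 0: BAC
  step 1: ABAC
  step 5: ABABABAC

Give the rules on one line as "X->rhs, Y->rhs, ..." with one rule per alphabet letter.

  step 0 ⇒ step 1: BAC ⇒ A·B·AC
    A ↦ B
    B ↦ A
    C ↦ AC

A->B, B->A, C->AC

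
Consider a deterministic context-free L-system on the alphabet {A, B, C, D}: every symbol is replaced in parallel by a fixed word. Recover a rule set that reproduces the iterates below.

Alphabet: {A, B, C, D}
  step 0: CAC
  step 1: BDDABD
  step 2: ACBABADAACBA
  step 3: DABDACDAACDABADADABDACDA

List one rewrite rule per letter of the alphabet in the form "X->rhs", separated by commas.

A->DA, B->AC, C->BD, D->BA

  step 2 ⇒ step 3: ACBABADAACBA ⇒ DA·BD·AC·DA·AC·DA·BA·DA·DA·BD·AC·DA
    A ↦ DA
    B ↦ AC
    C ↦ BD
    D ↦ BA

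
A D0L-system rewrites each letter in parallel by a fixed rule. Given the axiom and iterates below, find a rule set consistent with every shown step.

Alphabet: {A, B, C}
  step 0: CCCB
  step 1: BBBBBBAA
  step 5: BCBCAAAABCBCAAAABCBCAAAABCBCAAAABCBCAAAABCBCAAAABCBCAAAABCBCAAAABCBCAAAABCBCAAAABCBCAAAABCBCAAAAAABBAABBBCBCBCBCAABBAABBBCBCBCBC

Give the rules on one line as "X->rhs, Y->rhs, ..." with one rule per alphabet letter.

  step 0 ⇒ step 1: CCCB ⇒ BB·BB·BB·AA
    B ↦ AA
    C ↦ BB
    A ↦ BC  (constrained at step 1)

A->BC, B->AA, C->BB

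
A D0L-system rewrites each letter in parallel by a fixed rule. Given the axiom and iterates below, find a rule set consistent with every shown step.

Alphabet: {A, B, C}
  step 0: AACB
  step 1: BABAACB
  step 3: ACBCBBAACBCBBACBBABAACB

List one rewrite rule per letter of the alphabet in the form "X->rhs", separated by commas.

A->BA, B->CB, C->A

  step 0 ⇒ step 1: AACB ⇒ BA·BA·A·CB
    A ↦ BA
    B ↦ CB
    C ↦ A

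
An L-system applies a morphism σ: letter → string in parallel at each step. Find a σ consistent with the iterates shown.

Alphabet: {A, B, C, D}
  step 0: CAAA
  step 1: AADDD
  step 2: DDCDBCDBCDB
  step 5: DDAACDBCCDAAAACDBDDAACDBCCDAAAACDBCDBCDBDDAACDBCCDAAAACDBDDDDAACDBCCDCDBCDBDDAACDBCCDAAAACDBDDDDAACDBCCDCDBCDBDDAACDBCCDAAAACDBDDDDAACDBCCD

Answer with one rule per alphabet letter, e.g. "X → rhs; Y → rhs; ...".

  step 1 ⇒ step 2: AADDD ⇒ D·D·CDB·CDB·CDB
    A ↦ D
    D ↦ CDB
    B ↦ CCD  (constrained at step 2)
  step 0 ⇒ step 1: CAAA ⇒ AA·D·D·D
    C ↦ AA

A->D, B->CCD, C->AA, D->CDB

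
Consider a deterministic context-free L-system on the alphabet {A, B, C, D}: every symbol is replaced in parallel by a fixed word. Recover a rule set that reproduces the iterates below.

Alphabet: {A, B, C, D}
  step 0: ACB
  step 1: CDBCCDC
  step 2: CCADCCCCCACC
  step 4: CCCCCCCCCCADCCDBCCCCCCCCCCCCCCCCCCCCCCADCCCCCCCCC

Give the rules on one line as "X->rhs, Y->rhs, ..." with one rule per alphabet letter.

A->CDB, B->DC, C->CC, D->A

  step 1 ⇒ step 2: CDBCCDC ⇒ CC·A·DC·CC·CC·A·CC
    B ↦ DC
    C ↦ CC
    D ↦ A
  step 0 ⇒ step 1: ACB ⇒ CDB·CC·DC
    A ↦ CDB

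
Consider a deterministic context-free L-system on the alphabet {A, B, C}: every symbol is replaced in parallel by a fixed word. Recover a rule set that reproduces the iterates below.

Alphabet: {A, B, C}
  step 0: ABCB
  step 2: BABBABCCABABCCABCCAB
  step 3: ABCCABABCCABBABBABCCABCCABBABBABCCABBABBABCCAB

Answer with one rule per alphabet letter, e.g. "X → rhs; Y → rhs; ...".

A->CC, B->AB, C->BAB

  step 2 ⇒ step 3: BABBABCCABABCCABCCAB ⇒ AB·CC·AB·AB·CC·AB·BAB·BAB·CC·AB·CC·AB·BAB·BAB·CC·AB·BAB·BAB·CC·AB
    A ↦ CC
    B ↦ AB
    C ↦ BAB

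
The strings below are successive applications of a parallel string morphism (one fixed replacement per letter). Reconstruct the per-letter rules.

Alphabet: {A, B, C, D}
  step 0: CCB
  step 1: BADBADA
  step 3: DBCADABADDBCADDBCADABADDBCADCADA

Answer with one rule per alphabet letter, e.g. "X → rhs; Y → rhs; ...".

  step 0 ⇒ step 1: CCB ⇒ BAD·BAD·A
    B ↦ A
    C ↦ BAD
    A ↦ DB  (constrained at step 1)
    D ↦ CAD  (constrained at step 1)

A->DB, B->A, C->BAD, D->CAD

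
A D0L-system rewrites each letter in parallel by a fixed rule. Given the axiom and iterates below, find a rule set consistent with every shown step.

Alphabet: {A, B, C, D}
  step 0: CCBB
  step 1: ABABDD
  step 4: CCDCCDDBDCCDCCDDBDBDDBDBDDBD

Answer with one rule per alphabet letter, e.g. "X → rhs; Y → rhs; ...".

  step 0 ⇒ step 1: CCBB ⇒ AB·AB·D·D
    B ↦ D
    C ↦ AB
    A ↦ CC  (constrained at step 1)
    D ↦ BD  (constrained at step 1)

A->CC, B->D, C->AB, D->BD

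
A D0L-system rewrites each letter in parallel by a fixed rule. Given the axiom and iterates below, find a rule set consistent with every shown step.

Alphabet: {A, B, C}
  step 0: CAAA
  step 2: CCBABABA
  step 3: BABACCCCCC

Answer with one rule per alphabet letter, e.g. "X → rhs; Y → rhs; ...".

  step 2 ⇒ step 3: CCBABABA ⇒ BA·BA·C·C·C·C·C·C
    A ↦ C
    B ↦ C
    C ↦ BA

A->C, B->C, C->BA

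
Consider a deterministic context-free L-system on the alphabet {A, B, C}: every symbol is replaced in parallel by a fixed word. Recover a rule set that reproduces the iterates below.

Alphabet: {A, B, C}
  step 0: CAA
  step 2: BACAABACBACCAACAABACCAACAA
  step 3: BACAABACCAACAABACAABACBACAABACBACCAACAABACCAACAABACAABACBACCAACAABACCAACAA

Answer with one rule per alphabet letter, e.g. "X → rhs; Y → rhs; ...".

  step 2 ⇒ step 3: BACAABACBACCAACAABACCAACAA ⇒ BA·CAA·BAC·CAA·CAA·BA·CAA·BAC·BA·CAA·BAC·BAC·CAA·CAA·BAC·CAA·CAA·BA·CAA·BAC·BAC·CAA·CAA·BAC·CAA·CAA
    A ↦ CAA
    B ↦ BA
    C ↦ BAC

A->CAA, B->BA, C->BAC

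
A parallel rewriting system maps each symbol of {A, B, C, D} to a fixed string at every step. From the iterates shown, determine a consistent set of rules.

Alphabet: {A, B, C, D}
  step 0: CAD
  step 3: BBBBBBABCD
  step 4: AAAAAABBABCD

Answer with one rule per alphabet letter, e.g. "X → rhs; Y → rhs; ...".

  step 3 ⇒ step 4: BBBBBBABCD ⇒ A·A·A·A·A·A·BB·A·B·CD
    A ↦ BB
    B ↦ A
    C ↦ B
    D ↦ CD

A->BB, B->A, C->B, D->CD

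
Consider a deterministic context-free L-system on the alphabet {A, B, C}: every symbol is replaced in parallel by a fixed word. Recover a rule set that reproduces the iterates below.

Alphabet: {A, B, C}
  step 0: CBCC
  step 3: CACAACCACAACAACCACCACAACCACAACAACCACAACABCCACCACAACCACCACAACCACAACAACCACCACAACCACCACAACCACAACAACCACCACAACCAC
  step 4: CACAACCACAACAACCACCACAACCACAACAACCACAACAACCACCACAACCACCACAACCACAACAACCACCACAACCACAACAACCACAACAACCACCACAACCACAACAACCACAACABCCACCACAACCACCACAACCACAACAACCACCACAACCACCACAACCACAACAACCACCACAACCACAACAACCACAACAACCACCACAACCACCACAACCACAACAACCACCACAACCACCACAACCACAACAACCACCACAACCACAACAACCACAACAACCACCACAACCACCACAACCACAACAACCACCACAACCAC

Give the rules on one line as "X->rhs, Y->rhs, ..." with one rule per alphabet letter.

A->AAC, B->ABC, C->CAC

  step 3 ⇒ step 4: CACAACCACAACAACCACCACAACCACAACAACCACAACABCCACCACAACCACCACAACCACAACAACCACCACAACCACCACAACCACAACAACCACCACAACCAC ⇒ CAC·AAC·CAC·AAC·AAC·CAC·CAC·AAC·CAC·AAC·AAC·CAC·AAC·AAC·CAC·CAC·AAC·CAC·CAC·AAC·CAC·AAC·AAC·CAC·CAC·AAC·CAC·AAC·AAC·CAC·AAC·AAC·CAC·CAC·AAC·CAC·AAC·AAC·CAC·AAC·ABC·CAC·CAC·AAC·CAC·CAC·AAC·CAC·AAC·AAC·CAC·CAC·AAC·CAC·CAC·AAC·CAC·AAC·AAC·CAC·CAC·AAC·CAC·AAC·AAC·CAC·AAC·AAC·CAC·CAC·AAC·CAC·CAC·AAC·CAC·AAC·AAC·CAC·CAC·AAC·CAC·CAC·AAC·CAC·AAC·AAC·CAC·CAC·AAC·CAC·AAC·AAC·CAC·AAC·AAC·CAC·CAC·AAC·CAC·CAC·AAC·CAC·AAC·AAC·CAC·CAC·AAC·CAC
    A ↦ AAC
    B ↦ ABC
    C ↦ CAC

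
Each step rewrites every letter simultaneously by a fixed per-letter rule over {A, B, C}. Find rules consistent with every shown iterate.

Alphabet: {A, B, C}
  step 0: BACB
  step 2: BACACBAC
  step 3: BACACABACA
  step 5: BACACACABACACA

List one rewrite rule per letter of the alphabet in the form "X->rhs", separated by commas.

A->C, B->BA, C->A

  step 2 ⇒ step 3: BACACBAC ⇒ BA·C·A·C·A·BA·C·A
    A ↦ C
    B ↦ BA
    C ↦ A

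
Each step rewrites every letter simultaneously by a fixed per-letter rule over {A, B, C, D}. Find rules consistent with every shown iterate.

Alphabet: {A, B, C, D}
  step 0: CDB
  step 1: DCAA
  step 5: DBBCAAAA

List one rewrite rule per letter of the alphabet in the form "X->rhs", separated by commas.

  step 0 ⇒ step 1: CDB ⇒ D·CA·A
    B ↦ A
    C ↦ D
    D ↦ CA
    A ↦ B  (constrained at step 1)

A->B, B->A, C->D, D->CA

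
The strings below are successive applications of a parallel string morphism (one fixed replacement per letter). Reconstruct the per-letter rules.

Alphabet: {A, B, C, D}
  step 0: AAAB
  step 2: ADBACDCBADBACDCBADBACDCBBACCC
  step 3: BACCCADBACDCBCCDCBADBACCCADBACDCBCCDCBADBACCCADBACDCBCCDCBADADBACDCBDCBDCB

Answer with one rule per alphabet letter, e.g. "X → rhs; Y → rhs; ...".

A->BAC, B->AD, C->DCB, D->CC

  step 2 ⇒ step 3: ADBACDCBADBACDCBADBACDCBBACCC ⇒ BAC·CC·AD·BAC·DCB·CC·DCB·AD·BAC·CC·AD·BAC·DCB·CC·DCB·AD·BAC·CC·AD·BAC·DCB·CC·DCB·AD·AD·BAC·DCB·DCB·DCB
    A ↦ BAC
    B ↦ AD
    C ↦ DCB
    D ↦ CC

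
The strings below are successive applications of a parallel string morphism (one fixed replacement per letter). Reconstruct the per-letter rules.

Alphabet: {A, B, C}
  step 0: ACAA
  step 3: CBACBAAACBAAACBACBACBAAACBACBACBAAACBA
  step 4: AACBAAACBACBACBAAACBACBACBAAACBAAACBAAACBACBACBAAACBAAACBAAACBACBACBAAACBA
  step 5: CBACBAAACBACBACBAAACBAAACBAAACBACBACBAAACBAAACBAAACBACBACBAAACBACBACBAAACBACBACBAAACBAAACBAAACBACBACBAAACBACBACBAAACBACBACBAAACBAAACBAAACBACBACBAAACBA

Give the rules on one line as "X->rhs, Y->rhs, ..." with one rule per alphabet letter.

  step 4 ⇒ step 5: AACBAAACBACBACBAAACBACBACBAAACBAAACBAAACBACBACBAAACBAAACBAAACBACBACBAAACBA ⇒ CBA·CBA·A·A·CBA·CBA·CBA·A·A·CBA·A·A·CBA·A·A·CBA·CBA·CBA·A·A·CBA·A·A·CBA·A·A·CBA·CBA·CBA·A·A·CBA·CBA·CBA·A·A·CBA·CBA·CBA·A·A·CBA·A·A·CBA·A·A·CBA·CBA·CBA·A·A·CBA·CBA·CBA·A·A·CBA·CBA·CBA·A·A·CBA·A·A·CBA·A·A·CBA·CBA·CBA·A·A·CBA
    A ↦ CBA
    B ↦ A
    C ↦ A

A->CBA, B->A, C->A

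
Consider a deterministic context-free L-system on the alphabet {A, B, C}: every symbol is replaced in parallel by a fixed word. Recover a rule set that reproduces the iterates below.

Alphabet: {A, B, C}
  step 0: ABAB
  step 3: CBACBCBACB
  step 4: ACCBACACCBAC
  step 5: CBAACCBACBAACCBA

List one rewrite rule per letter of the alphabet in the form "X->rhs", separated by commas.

A->CB, B->C, C->A

  step 4 ⇒ step 5: ACCBACACCBAC ⇒ CB·A·A·C·CB·A·CB·A·A·C·CB·A
    A ↦ CB
    B ↦ C
    C ↦ A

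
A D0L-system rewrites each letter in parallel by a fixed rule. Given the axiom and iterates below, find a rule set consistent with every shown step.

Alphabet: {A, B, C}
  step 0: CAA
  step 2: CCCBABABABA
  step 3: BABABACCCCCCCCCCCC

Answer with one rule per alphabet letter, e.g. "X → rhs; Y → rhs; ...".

  step 2 ⇒ step 3: CCCBABABABA ⇒ BA·BA·BA·C·CC·C·CC·C·CC·C·CC
    A ↦ CC
    B ↦ C
    C ↦ BA

A->CC, B->C, C->BA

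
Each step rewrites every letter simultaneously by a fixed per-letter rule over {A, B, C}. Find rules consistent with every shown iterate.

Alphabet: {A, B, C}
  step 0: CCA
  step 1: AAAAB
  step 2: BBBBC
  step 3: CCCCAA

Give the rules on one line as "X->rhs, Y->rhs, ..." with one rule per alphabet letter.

A->B, B->C, C->AA

  step 2 ⇒ step 3: BBBBC ⇒ C·C·C·C·AA
    B ↦ C
    C ↦ AA
  step 0 ⇒ step 1: CCA ⇒ AA·AA·B
    A ↦ B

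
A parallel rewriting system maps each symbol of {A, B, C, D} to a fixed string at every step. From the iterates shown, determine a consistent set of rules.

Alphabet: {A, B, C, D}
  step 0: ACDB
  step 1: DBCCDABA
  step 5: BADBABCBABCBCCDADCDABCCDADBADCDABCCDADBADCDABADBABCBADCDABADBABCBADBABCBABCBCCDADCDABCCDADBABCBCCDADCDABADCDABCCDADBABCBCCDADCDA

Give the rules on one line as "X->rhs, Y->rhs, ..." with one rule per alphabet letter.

A->D, B->BA, C->BC, D->CDA

  step 0 ⇒ step 1: ACDB ⇒ D·BC·CDA·BA
    A ↦ D
    B ↦ BA
    C ↦ BC
    D ↦ CDA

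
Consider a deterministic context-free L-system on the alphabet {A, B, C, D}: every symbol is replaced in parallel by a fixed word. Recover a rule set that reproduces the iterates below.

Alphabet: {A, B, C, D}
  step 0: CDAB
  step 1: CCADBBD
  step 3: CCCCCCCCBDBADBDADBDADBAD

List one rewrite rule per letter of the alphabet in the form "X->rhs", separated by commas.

  step 0 ⇒ step 1: CDAB ⇒ CC·AD·B·BD
    A ↦ B
    B ↦ BD
    C ↦ CC
    D ↦ AD

A->B, B->BD, C->CC, D->AD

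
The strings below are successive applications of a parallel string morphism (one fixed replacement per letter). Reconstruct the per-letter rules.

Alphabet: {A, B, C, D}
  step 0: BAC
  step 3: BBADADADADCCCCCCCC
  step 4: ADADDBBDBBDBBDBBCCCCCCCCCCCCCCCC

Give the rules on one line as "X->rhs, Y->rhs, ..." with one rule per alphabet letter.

A->D, B->AD, C->CC, D->BB

  step 3 ⇒ step 4: BBADADADADCCCCCCCC ⇒ AD·AD·D·BB·D·BB·D·BB·D·BB·CC·CC·CC·CC·CC·CC·CC·CC
    A ↦ D
    B ↦ AD
    C ↦ CC
    D ↦ BB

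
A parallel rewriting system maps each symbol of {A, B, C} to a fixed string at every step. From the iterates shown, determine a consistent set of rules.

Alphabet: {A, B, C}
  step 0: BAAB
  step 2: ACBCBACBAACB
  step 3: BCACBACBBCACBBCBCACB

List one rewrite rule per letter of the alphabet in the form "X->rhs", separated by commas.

A->BC, B->CB, C->A

  step 2 ⇒ step 3: ACBCBACBAACB ⇒ BC·A·CB·A·CB·BC·A·CB·BC·BC·A·CB
    A ↦ BC
    B ↦ CB
    C ↦ A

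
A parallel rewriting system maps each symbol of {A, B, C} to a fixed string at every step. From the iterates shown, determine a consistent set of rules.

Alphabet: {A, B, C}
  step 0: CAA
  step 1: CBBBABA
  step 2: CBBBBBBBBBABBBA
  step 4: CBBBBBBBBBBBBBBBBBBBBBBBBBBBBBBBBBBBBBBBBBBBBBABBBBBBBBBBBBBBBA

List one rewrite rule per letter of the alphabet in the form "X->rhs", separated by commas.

A->BA, B->BB, C->CBB

  step 1 ⇒ step 2: CBBBABA ⇒ CBB·BB·BB·BB·BA·BB·BA
    A ↦ BA
    B ↦ BB
    C ↦ CBB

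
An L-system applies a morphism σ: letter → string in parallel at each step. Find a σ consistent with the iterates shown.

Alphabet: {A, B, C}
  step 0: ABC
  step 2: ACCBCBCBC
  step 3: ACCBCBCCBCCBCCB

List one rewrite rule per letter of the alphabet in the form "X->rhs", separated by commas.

A->AC, B->C, C->CB

  step 2 ⇒ step 3: ACCBCBCBC ⇒ AC·CB·CB·C·CB·C·CB·C·CB
    A ↦ AC
    B ↦ C
    C ↦ CB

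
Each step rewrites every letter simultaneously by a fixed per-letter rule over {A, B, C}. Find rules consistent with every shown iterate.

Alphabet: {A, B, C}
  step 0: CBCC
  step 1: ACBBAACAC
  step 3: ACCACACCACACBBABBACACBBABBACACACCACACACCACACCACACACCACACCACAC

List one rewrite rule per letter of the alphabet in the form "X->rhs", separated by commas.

A->CAC, B->BBA, C->AC

  step 0 ⇒ step 1: CBCC ⇒ AC·BBA·AC·AC
    B ↦ BBA
    C ↦ AC
    A ↦ CAC  (constrained at step 1)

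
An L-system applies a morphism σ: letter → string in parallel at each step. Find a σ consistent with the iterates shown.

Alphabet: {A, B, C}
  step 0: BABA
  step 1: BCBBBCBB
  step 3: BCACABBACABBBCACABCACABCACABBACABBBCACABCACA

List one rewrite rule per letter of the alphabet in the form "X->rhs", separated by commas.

A->BB, B->BC, C->ACA

  step 0 ⇒ step 1: BABA ⇒ BC·BB·BC·BB
    A ↦ BB
    B ↦ BC
    C ↦ ACA  (constrained at step 1)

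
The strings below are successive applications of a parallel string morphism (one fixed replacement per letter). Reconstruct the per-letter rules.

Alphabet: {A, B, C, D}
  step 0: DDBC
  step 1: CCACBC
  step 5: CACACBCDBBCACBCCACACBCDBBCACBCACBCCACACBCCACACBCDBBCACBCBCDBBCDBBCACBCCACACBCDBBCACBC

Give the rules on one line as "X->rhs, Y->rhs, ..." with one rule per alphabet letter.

  step 0 ⇒ step 1: DDBC ⇒ C·C·AC·BC
    B ↦ AC
    C ↦ BC
    D ↦ C
    A ↦ DB  (constrained at step 1)

A->DB, B->AC, C->BC, D->C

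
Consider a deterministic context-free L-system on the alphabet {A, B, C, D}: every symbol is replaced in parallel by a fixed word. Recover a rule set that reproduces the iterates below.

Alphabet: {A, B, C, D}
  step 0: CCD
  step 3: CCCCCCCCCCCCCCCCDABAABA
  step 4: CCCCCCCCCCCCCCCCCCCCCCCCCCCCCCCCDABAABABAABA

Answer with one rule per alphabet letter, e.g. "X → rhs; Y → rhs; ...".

  step 3 ⇒ step 4: CCCCCCCCCCCCCCCCDABAABA ⇒ CC·CC·CC·CC·CC·CC·CC·CC·CC·CC·CC·CC·CC·CC·CC·CC·DA·BA·A·BA·BA·A·BA
    A ↦ BA
    B ↦ A
    C ↦ CC
    D ↦ DA

A->BA, B->A, C->CC, D->DA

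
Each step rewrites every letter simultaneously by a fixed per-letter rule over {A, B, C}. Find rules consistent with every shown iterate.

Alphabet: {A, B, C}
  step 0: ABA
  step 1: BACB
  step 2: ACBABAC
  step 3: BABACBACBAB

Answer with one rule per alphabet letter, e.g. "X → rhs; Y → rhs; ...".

A->B, B->AC, C->AB

  step 2 ⇒ step 3: ACBABAC ⇒ B·AB·AC·B·AC·B·AB
    A ↦ B
    B ↦ AC
    C ↦ AB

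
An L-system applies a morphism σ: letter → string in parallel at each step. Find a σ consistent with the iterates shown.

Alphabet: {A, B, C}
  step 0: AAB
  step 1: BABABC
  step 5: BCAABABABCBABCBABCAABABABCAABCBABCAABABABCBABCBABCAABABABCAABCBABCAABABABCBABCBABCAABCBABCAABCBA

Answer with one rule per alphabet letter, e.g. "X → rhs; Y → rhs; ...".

A->BA, B->BC, C->AA

  step 0 ⇒ step 1: AAB ⇒ BA·BA·BC
    A ↦ BA
    B ↦ BC
    C ↦ AA  (constrained at step 1)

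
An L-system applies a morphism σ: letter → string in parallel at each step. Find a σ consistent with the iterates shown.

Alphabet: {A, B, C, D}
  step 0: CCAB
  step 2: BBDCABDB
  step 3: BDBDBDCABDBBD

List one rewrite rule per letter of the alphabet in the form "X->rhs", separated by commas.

A->CA, B->BD, C->D, D->B

  step 2 ⇒ step 3: BBDCABDB ⇒ BD·BD·B·D·CA·BD·B·BD
    A ↦ CA
    B ↦ BD
    C ↦ D
    D ↦ B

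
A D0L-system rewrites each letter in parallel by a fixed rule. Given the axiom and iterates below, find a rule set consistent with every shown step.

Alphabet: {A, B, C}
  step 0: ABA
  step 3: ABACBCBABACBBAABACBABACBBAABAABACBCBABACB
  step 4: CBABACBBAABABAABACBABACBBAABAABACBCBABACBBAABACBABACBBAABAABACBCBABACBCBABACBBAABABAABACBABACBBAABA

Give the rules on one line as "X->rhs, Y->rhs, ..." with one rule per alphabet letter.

A->CB, B->ABA, C->BA

  step 3 ⇒ step 4: ABACBCBABACBBAABACBABACBBAABAABACBCBABACB ⇒ CB·ABA·CB·BA·ABA·BA·ABA·CB·ABA·CB·BA·ABA·ABA·CB·CB·ABA·CB·BA·ABA·CB·ABA·CB·BA·ABA·ABA·CB·CB·ABA·CB·CB·ABA·CB·BA·ABA·BA·ABA·CB·ABA·CB·BA·ABA
    A ↦ CB
    B ↦ ABA
    C ↦ BA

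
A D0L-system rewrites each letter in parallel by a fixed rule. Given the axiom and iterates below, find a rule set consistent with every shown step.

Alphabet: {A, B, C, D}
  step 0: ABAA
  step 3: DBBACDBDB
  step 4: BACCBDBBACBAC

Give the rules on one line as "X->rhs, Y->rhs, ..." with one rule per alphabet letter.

  step 3 ⇒ step 4: DBBACDBDB ⇒ BA·C·C·B·DB·BA·C·BA·C
    A ↦ B
    B ↦ C
    C ↦ DB
    D ↦ BA

A->B, B->C, C->DB, D->BA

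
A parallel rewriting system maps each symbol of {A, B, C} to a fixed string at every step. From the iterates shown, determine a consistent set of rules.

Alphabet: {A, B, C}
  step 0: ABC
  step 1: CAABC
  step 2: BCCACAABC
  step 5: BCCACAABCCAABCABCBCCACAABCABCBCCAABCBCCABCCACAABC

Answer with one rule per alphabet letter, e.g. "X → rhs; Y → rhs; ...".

A->CA, B->A, C->BC

  step 1 ⇒ step 2: CAABC ⇒ BC·CA·CA·A·BC
    A ↦ CA
    B ↦ A
    C ↦ BC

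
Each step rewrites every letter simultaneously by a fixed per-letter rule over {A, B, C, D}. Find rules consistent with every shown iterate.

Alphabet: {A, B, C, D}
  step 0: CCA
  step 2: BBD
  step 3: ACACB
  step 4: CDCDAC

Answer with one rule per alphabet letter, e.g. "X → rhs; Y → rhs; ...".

  step 3 ⇒ step 4: ACACB ⇒ C·D·C·D·AC
    A ↦ C
    B ↦ AC
    C ↦ D
  step 2 ⇒ step 3: BBD ⇒ AC·AC·B
    D ↦ B

A->C, B->AC, C->D, D->B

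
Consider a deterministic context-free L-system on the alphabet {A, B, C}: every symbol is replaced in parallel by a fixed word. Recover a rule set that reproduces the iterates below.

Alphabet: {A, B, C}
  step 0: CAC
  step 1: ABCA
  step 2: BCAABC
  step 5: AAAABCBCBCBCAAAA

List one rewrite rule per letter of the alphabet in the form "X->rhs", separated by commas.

  step 1 ⇒ step 2: ABCA ⇒ BC·A·A·BC
    A ↦ BC
    B ↦ A
    C ↦ A

A->BC, B->A, C->A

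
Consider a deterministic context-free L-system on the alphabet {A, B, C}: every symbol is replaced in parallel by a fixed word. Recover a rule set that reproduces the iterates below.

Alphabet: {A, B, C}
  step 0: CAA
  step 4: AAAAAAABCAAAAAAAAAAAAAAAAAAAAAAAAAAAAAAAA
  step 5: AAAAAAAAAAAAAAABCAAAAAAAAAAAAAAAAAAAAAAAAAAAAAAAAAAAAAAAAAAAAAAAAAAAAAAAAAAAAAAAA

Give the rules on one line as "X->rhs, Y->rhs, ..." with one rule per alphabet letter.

  step 4 ⇒ step 5: AAAAAAABCAAAAAAAAAAAAAAAAAAAAAAAAAAAAAAAA ⇒ AA·AA·AA·AA·AA·AA·AA·A·BC·AA·AA·AA·AA·AA·AA·AA·AA·AA·AA·AA·AA·AA·AA·AA·AA·AA·AA·AA·AA·AA·AA·AA·AA·AA·AA·AA·AA·AA·AA·AA·AA
    A ↦ AA
    B ↦ A
    C ↦ BC

A->AA, B->A, C->BC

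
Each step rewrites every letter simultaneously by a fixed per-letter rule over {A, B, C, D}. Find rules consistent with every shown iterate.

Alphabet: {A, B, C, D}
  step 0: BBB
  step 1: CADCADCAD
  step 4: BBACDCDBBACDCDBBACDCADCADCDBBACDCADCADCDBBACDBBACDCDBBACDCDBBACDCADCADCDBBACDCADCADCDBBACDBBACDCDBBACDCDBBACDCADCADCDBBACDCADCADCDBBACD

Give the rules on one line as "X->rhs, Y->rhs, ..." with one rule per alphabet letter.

A->CD, B->CAD, C->BBA, D->CD

  step 0 ⇒ step 1: BBB ⇒ CAD·CAD·CAD
    B ↦ CAD
    A ↦ CD  (constrained at step 1)
    C ↦ BBA  (constrained at step 1)
    D ↦ CD  (constrained at step 1)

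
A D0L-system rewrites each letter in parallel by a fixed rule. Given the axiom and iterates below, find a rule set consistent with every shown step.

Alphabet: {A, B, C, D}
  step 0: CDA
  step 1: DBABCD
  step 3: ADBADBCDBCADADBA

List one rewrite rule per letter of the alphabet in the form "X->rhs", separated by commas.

  step 0 ⇒ step 1: CDA ⇒ DBA·BC·D
    A ↦ D
    C ↦ DBA
    D ↦ BC
    B ↦ A  (constrained at step 1)

A->D, B->A, C->DBA, D->BC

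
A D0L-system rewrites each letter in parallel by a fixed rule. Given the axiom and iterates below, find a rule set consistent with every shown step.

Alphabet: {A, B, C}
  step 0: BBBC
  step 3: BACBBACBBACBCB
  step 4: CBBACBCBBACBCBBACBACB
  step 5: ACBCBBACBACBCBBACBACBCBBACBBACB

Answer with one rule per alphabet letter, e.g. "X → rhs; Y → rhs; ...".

  step 4 ⇒ step 5: CBBACBCBBACBCBBACBACB ⇒ A·CB·CB·B·A·CB·A·CB·CB·B·A·CB·A·CB·CB·B·A·CB·B·A·CB
    A ↦ B
    B ↦ CB
    C ↦ A

A->B, B->CB, C->A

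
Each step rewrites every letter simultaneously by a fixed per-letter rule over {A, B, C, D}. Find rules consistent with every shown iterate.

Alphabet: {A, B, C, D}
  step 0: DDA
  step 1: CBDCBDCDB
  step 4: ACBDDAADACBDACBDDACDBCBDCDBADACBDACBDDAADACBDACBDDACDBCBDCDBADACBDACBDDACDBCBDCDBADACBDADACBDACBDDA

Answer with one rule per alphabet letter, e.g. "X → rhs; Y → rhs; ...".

A->CDB, B->DA, C->A, D->CBD

  step 0 ⇒ step 1: DDA ⇒ CBD·CBD·CDB
    A ↦ CDB
    D ↦ CBD
    B ↦ DA  (constrained at step 1)
    C ↦ A  (constrained at step 1)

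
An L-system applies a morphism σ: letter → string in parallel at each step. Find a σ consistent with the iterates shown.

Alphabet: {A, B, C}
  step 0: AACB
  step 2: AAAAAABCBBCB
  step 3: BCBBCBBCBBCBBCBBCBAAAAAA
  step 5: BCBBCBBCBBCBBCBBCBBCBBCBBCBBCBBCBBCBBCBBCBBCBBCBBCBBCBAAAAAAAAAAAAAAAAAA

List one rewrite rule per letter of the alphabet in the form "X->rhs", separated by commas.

  step 2 ⇒ step 3: AAAAAABCBBCB ⇒ BCB·BCB·BCB·BCB·BCB·BCB·A·A·A·A·A·A
    A ↦ BCB
    B ↦ A
    C ↦ A

A->BCB, B->A, C->A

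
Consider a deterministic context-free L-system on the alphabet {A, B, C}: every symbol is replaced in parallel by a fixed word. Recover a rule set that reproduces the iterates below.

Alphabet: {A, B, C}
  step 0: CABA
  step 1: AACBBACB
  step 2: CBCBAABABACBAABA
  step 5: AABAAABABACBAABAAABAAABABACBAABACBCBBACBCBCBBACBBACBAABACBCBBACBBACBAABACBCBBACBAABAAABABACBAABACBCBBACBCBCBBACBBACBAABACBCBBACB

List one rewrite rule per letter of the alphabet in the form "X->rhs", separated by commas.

A->CB, B->BA, C->AA

  step 1 ⇒ step 2: AACBBACB ⇒ CB·CB·AA·BA·BA·CB·AA·BA
    A ↦ CB
    B ↦ BA
    C ↦ AA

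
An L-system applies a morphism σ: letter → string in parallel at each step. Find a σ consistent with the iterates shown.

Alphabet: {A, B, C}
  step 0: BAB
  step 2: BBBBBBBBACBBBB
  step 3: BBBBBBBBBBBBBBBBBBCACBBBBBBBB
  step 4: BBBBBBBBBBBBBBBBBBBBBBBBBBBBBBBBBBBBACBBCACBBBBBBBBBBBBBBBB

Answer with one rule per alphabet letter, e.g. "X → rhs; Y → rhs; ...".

A->BBC, B->BB, C->AC

  step 3 ⇒ step 4: BBBBBBBBBBBBBBBBBBCACBBBBBBBB ⇒ BB·BB·BB·BB·BB·BB·BB·BB·BB·BB·BB·BB·BB·BB·BB·BB·BB·BB·AC·BBC·AC·BB·BB·BB·BB·BB·BB·BB·BB
    A ↦ BBC
    B ↦ BB
    C ↦ AC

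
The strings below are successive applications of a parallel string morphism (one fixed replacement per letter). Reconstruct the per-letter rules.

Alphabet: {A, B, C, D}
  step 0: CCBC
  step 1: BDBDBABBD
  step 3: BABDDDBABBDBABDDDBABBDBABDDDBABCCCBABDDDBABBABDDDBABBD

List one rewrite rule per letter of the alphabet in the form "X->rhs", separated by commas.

A->DDD, B->BAB, C->BD, D->C

  step 0 ⇒ step 1: CCBC ⇒ BD·BD·BAB·BD
    B ↦ BAB
    C ↦ BD
    A ↦ DDD  (constrained at step 1)
    D ↦ C  (constrained at step 1)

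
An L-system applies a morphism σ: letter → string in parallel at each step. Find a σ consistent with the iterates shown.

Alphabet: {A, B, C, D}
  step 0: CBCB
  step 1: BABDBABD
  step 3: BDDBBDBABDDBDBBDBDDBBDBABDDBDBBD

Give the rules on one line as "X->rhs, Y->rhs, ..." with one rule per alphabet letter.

A->BC, B->BD, C->BA, D->DB

  step 0 ⇒ step 1: CBCB ⇒ BA·BD·BA·BD
    B ↦ BD
    C ↦ BA
    A ↦ BC  (constrained at step 1)
    D ↦ DB  (constrained at step 1)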